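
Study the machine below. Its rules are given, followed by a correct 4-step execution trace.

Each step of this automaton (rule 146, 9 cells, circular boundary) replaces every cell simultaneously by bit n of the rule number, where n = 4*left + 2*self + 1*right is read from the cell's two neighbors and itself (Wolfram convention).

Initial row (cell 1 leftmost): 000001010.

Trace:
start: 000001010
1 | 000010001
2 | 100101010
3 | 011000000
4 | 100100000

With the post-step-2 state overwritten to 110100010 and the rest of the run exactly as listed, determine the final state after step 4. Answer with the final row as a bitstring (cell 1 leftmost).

state after step 2 := 110100010
3 | 000010100
4 | 000100010

000100010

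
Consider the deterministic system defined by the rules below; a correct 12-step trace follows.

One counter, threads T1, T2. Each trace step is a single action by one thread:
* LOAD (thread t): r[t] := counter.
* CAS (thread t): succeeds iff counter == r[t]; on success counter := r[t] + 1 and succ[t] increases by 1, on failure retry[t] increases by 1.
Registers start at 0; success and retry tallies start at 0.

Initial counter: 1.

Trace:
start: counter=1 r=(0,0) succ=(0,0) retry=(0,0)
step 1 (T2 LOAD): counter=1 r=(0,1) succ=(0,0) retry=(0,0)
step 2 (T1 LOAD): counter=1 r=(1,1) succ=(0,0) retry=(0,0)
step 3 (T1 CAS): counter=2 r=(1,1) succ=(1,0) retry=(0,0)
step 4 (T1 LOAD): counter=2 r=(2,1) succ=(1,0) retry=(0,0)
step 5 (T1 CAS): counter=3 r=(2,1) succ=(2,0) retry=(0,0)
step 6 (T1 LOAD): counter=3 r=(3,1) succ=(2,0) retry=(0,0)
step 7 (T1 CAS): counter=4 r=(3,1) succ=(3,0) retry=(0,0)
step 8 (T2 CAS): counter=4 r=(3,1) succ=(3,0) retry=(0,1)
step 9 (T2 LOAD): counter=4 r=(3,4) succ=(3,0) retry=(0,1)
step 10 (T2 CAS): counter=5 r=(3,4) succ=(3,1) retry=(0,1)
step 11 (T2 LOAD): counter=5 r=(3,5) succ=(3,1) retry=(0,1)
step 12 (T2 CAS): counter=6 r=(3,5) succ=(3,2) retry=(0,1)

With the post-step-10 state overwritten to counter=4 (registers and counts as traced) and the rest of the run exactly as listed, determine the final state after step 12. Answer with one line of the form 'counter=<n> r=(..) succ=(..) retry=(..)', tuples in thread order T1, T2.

state after step 10 := counter=4 r=(3,4) succ=(3,1) retry=(0,1)
step 11 (T2 LOAD): counter=4 r=(3,4) succ=(3,1) retry=(0,1)
step 12 (T2 CAS): counter=5 r=(3,4) succ=(3,2) retry=(0,1)

counter=5 r=(3,4) succ=(3,2) retry=(0,1)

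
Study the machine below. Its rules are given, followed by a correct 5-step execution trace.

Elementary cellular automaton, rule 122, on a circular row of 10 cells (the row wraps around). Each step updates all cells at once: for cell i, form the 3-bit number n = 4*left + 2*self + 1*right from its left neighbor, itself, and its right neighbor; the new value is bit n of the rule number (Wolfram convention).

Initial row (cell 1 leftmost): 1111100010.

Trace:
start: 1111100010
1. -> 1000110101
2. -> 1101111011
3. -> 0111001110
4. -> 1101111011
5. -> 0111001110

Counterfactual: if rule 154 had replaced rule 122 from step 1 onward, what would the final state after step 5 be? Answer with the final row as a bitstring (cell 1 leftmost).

0101001111

(re-executing steps 1..5 under rule 154; state before step 1: 1111100010)
1. -> 1111010100
2. -> 1110000011
3. -> 1101000111
4. -> 1000101111
5. -> 0101001111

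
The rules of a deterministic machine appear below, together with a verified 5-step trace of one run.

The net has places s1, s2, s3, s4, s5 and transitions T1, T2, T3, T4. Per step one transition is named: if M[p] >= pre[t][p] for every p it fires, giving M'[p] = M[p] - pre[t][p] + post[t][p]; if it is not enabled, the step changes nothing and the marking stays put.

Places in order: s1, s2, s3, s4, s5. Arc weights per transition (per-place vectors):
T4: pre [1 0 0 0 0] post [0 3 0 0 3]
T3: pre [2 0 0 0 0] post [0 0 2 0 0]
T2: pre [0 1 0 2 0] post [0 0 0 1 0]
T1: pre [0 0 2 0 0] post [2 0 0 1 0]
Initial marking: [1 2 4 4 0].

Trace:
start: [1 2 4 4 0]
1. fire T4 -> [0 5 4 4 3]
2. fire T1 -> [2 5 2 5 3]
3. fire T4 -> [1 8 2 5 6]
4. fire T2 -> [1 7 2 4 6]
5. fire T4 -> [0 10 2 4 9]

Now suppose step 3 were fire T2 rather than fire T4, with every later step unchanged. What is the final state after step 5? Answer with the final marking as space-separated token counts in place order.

1 6 2 3 6

(re-executing from step 3 with the substitution; state before step 3: [2 5 2 5 3])
3. fire T2 -> [2 4 2 4 3]
4. fire T2 -> [2 3 2 3 3]
5. fire T4 -> [1 6 2 3 6]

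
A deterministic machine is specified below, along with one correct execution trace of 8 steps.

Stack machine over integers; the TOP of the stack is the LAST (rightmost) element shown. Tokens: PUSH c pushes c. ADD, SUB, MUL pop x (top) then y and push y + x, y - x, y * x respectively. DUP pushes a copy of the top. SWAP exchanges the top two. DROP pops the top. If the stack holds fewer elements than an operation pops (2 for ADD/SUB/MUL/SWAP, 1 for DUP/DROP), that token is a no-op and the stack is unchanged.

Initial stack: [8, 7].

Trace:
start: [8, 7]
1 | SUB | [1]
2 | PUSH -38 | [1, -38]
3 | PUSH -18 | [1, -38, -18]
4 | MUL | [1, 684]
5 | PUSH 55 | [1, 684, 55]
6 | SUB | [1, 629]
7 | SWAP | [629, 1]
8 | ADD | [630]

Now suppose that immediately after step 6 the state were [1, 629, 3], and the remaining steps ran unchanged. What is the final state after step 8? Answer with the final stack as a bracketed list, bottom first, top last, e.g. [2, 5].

[1, 632]

state after step 6 := [1, 629, 3]
7 | SWAP | [1, 3, 629]
8 | ADD | [1, 632]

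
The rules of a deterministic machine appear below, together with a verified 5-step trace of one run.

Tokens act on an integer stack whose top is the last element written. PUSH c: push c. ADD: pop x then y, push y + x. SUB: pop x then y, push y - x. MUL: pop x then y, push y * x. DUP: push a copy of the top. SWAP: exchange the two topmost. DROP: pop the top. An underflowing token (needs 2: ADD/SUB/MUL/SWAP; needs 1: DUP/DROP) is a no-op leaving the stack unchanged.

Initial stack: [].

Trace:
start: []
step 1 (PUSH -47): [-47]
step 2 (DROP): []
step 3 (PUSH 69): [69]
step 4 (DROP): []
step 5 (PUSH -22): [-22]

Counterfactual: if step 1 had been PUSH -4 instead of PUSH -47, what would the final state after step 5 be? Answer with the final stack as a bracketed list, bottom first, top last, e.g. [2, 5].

(re-executing from step 1 with the substitution; state before step 1: [])
step 1 (PUSH -4): [-4]
step 2 (DROP): []
step 3 (PUSH 69): [69]
step 4 (DROP): []
step 5 (PUSH -22): [-22]

[-22]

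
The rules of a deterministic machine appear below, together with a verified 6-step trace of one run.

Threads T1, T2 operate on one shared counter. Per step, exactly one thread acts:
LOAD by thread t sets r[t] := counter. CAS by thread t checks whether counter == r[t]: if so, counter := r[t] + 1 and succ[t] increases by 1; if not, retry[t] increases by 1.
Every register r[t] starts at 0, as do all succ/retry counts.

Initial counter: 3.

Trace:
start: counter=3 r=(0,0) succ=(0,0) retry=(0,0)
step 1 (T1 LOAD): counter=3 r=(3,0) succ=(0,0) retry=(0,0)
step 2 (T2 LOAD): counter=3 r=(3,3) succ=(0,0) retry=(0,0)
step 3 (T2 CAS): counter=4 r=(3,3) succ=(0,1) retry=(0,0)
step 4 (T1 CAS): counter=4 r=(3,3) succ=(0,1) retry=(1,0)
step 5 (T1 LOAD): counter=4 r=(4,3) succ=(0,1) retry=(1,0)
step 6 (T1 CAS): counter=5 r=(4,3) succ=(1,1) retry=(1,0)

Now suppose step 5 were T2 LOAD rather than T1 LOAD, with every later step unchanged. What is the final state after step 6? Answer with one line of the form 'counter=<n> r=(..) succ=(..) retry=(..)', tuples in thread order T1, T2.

(re-executing from step 5 with the substitution; state before step 5: counter=4 r=(3,3) succ=(0,1) retry=(1,0))
step 5 (T2 LOAD): counter=4 r=(3,4) succ=(0,1) retry=(1,0)
step 6 (T1 CAS): counter=4 r=(3,4) succ=(0,1) retry=(2,0)

counter=4 r=(3,4) succ=(0,1) retry=(2,0)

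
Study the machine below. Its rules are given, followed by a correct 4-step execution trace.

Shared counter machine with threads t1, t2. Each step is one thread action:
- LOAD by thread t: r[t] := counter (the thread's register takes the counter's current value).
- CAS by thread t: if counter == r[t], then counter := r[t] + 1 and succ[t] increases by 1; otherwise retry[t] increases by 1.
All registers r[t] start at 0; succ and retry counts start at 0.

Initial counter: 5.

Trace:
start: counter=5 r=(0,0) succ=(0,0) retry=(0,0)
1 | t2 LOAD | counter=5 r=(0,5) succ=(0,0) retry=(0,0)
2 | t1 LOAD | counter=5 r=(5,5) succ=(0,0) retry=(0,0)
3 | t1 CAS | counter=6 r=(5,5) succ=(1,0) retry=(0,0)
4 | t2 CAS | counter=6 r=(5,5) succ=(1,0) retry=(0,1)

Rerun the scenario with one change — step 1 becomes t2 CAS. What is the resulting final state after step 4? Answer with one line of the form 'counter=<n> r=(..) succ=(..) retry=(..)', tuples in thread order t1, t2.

counter=6 r=(5,0) succ=(1,0) retry=(0,2)

(re-executing from step 1 with the substitution; state before step 1: counter=5 r=(0,0) succ=(0,0) retry=(0,0))
1 | t2 CAS | counter=5 r=(0,0) succ=(0,0) retry=(0,1)
2 | t1 LOAD | counter=5 r=(5,0) succ=(0,0) retry=(0,1)
3 | t1 CAS | counter=6 r=(5,0) succ=(1,0) retry=(0,1)
4 | t2 CAS | counter=6 r=(5,0) succ=(1,0) retry=(0,2)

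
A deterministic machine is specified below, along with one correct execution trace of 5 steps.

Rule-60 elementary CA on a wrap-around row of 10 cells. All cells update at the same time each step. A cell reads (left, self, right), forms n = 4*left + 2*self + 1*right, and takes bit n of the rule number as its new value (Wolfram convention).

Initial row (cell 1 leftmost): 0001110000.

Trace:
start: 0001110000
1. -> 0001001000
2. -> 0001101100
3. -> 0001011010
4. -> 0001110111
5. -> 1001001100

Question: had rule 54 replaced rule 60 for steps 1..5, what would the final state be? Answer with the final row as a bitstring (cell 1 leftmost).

0010001000

(re-executing steps 1..5 under rule 54; state before step 1: 0001110000)
1. -> 0010001000
2. -> 0111011100
3. -> 1000100010
4. -> 1101110111
5. -> 0010001000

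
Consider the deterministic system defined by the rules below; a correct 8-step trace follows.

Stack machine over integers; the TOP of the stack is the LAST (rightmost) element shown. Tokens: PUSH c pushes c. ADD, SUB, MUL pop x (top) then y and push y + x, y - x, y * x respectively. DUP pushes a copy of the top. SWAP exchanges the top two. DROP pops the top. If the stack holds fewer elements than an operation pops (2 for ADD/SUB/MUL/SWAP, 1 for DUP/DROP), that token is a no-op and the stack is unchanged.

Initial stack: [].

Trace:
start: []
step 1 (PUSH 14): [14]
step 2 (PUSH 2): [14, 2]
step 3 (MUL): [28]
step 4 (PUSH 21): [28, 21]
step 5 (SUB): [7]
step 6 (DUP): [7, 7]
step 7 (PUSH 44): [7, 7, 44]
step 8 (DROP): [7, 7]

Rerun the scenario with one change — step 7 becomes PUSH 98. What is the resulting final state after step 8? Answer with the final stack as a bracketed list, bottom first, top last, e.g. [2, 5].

(re-executing from step 7 with the substitution; state before step 7: [7, 7])
step 7 (PUSH 98): [7, 7, 98]
step 8 (DROP): [7, 7]

[7, 7]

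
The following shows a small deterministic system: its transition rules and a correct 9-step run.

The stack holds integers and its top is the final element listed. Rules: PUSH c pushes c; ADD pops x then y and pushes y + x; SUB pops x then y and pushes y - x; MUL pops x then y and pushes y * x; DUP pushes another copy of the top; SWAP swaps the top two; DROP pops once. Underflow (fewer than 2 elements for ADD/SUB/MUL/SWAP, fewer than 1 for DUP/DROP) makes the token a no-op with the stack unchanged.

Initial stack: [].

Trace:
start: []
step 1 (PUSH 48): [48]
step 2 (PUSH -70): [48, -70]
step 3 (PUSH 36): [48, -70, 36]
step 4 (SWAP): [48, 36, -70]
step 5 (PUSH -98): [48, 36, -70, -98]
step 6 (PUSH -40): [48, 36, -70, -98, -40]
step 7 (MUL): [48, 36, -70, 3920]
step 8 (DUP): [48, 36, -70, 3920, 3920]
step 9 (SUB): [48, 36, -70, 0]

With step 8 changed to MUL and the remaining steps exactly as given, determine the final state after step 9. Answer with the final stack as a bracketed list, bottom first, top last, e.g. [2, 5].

[48, 274436]

(re-executing from step 8 with the substitution; state before step 8: [48, 36, -70, 3920])
step 8 (MUL): [48, 36, -274400]
step 9 (SUB): [48, 274436]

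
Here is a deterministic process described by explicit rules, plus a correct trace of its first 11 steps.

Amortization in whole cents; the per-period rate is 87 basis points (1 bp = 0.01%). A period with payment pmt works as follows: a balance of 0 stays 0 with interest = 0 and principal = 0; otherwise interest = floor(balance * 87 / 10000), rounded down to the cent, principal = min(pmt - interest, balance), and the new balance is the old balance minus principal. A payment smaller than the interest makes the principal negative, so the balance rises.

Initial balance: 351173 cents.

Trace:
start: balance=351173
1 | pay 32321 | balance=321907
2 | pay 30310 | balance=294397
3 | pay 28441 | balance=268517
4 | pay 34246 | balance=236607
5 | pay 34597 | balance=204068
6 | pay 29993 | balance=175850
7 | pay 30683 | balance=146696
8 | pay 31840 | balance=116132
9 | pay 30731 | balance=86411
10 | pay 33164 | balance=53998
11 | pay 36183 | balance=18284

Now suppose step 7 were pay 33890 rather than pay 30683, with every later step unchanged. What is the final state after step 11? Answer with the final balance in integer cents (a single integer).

(re-executing from step 7 with the substitution; state before step 7: balance=175850)
7 | pay 33890 | balance=143489
8 | pay 31840 | balance=112897
9 | pay 30731 | balance=83148
10 | pay 33164 | balance=50707
11 | pay 36183 | balance=14965

14965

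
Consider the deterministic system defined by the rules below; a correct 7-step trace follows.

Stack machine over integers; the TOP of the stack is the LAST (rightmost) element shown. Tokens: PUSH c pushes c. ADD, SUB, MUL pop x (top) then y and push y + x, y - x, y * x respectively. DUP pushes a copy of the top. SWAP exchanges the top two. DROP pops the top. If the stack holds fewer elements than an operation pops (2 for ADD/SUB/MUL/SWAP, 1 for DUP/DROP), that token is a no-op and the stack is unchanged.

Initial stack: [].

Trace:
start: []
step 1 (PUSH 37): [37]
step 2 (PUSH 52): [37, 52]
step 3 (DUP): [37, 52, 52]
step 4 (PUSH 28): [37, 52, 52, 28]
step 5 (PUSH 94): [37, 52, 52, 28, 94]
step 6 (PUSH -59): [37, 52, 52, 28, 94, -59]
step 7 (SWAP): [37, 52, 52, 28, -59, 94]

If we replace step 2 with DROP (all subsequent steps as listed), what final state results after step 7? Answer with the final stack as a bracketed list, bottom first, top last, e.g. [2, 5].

[28, -59, 94]

(re-executing from step 2 with the substitution; state before step 2: [37])
step 2 (DROP): []
step 3 (DUP): []
step 4 (PUSH 28): [28]
step 5 (PUSH 94): [28, 94]
step 6 (PUSH -59): [28, 94, -59]
step 7 (SWAP): [28, -59, 94]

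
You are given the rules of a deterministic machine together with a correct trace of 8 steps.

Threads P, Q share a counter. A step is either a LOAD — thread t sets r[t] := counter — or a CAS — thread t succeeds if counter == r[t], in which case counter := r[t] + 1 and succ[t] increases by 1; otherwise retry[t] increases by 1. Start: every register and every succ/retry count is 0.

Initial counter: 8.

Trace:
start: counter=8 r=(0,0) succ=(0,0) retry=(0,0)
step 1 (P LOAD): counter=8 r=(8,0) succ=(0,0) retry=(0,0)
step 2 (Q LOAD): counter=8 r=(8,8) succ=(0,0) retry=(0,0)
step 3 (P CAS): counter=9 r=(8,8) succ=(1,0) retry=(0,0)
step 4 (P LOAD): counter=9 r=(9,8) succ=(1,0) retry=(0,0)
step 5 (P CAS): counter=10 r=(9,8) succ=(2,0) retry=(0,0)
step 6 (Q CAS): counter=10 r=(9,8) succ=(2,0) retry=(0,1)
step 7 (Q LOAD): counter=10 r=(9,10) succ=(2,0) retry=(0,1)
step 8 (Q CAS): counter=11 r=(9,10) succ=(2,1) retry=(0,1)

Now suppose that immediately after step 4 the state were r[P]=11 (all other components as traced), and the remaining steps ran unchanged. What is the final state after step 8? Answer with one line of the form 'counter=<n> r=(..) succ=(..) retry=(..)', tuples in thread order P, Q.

counter=10 r=(11,9) succ=(1,1) retry=(1,1)

state after step 4 := counter=9 r=(11,8) succ=(1,0) retry=(0,0)
step 5 (P CAS): counter=9 r=(11,8) succ=(1,0) retry=(1,0)
step 6 (Q CAS): counter=9 r=(11,8) succ=(1,0) retry=(1,1)
step 7 (Q LOAD): counter=9 r=(11,9) succ=(1,0) retry=(1,1)
step 8 (Q CAS): counter=10 r=(11,9) succ=(1,1) retry=(1,1)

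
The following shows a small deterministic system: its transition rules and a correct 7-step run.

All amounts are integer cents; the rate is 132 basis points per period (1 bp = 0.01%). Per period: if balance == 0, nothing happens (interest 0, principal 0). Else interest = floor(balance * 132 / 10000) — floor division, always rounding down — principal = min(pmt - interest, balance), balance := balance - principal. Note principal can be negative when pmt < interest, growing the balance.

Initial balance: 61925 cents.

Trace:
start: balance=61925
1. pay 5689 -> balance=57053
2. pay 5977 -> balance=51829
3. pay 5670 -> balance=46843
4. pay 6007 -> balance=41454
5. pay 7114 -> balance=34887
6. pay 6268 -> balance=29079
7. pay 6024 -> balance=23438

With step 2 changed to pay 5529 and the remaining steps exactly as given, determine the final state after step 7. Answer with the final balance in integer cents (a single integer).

(re-executing from step 2 with the substitution; state before step 2: balance=57053)
2. pay 5529 -> balance=52277
3. pay 5670 -> balance=47297
4. pay 6007 -> balance=41914
5. pay 7114 -> balance=35353
6. pay 6268 -> balance=29551
7. pay 6024 -> balance=23917

23917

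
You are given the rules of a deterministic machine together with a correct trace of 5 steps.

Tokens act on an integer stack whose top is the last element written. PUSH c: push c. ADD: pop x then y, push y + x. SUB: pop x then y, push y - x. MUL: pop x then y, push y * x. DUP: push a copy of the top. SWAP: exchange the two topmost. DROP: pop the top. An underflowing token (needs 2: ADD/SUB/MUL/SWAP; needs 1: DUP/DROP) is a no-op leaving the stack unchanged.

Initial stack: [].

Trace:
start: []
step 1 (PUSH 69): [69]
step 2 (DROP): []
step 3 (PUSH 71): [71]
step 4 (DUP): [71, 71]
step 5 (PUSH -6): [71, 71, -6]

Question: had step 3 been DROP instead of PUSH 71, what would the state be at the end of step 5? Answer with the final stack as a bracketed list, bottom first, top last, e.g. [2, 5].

(re-executing from step 3 with the substitution; state before step 3: [])
step 3 (DROP): []
step 4 (DUP): []
step 5 (PUSH -6): [-6]

[-6]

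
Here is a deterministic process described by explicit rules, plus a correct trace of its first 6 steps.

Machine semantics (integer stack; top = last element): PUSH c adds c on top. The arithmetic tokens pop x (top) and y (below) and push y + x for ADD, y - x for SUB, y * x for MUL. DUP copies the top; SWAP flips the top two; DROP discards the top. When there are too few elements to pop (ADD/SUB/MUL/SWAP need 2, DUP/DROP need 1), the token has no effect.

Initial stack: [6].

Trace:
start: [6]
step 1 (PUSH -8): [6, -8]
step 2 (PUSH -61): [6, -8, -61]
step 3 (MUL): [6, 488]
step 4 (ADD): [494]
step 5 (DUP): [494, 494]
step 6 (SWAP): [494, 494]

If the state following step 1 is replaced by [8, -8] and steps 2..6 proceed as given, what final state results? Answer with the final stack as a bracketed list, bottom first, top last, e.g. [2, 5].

[496, 496]

state after step 1 := [8, -8]
step 2 (PUSH -61): [8, -8, -61]
step 3 (MUL): [8, 488]
step 4 (ADD): [496]
step 5 (DUP): [496, 496]
step 6 (SWAP): [496, 496]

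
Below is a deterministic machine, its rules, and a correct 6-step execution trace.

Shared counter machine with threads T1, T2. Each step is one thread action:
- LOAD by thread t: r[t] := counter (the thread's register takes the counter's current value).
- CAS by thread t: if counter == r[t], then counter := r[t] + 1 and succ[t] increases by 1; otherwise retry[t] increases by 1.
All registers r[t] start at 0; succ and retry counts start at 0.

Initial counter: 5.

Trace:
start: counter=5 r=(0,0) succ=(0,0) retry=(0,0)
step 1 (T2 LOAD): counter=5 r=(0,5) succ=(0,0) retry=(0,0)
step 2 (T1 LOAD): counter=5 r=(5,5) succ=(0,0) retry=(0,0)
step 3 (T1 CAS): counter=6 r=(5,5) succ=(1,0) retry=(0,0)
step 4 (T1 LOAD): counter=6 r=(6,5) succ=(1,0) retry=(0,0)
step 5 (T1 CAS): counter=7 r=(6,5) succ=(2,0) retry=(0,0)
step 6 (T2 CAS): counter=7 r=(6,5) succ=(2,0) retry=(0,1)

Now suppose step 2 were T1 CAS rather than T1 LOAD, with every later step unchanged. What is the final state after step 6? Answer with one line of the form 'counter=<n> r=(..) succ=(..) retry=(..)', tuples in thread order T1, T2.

counter=6 r=(5,5) succ=(1,0) retry=(2,1)

(re-executing from step 2 with the substitution; state before step 2: counter=5 r=(0,5) succ=(0,0) retry=(0,0))
step 2 (T1 CAS): counter=5 r=(0,5) succ=(0,0) retry=(1,0)
step 3 (T1 CAS): counter=5 r=(0,5) succ=(0,0) retry=(2,0)
step 4 (T1 LOAD): counter=5 r=(5,5) succ=(0,0) retry=(2,0)
step 5 (T1 CAS): counter=6 r=(5,5) succ=(1,0) retry=(2,0)
step 6 (T2 CAS): counter=6 r=(5,5) succ=(1,0) retry=(2,1)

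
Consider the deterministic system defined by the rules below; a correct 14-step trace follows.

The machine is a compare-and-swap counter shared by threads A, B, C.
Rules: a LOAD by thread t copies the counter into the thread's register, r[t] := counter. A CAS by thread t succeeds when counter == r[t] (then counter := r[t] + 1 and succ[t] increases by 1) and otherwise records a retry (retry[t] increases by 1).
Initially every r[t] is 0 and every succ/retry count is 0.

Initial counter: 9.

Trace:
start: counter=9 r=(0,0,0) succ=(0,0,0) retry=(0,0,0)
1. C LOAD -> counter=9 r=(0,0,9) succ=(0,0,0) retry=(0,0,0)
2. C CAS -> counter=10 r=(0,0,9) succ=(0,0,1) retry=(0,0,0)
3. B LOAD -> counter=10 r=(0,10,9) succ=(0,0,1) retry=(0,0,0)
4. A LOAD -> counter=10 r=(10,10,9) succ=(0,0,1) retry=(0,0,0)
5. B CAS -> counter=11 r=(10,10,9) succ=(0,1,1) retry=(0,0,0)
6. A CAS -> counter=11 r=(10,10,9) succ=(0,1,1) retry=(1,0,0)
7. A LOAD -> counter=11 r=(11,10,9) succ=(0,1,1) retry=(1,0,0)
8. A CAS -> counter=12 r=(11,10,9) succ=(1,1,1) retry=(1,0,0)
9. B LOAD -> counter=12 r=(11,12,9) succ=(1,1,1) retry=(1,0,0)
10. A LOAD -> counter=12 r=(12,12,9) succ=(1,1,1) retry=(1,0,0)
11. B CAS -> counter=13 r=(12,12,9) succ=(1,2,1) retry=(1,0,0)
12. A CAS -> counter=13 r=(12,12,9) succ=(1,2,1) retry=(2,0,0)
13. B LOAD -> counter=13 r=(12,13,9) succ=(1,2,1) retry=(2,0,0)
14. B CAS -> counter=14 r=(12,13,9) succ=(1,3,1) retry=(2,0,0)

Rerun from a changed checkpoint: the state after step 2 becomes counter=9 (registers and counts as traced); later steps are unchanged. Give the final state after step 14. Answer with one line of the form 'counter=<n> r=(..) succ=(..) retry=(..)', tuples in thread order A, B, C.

counter=13 r=(11,12,9) succ=(1,3,1) retry=(2,0,0)

state after step 2 := counter=9 r=(0,0,9) succ=(0,0,1) retry=(0,0,0)
3. B LOAD -> counter=9 r=(0,9,9) succ=(0,0,1) retry=(0,0,0)
4. A LOAD -> counter=9 r=(9,9,9) succ=(0,0,1) retry=(0,0,0)
5. B CAS -> counter=10 r=(9,9,9) succ=(0,1,1) retry=(0,0,0)
6. A CAS -> counter=10 r=(9,9,9) succ=(0,1,1) retry=(1,0,0)
7. A LOAD -> counter=10 r=(10,9,9) succ=(0,1,1) retry=(1,0,0)
8. A CAS -> counter=11 r=(10,9,9) succ=(1,1,1) retry=(1,0,0)
9. B LOAD -> counter=11 r=(10,11,9) succ=(1,1,1) retry=(1,0,0)
10. A LOAD -> counter=11 r=(11,11,9) succ=(1,1,1) retry=(1,0,0)
11. B CAS -> counter=12 r=(11,11,9) succ=(1,2,1) retry=(1,0,0)
12. A CAS -> counter=12 r=(11,11,9) succ=(1,2,1) retry=(2,0,0)
13. B LOAD -> counter=12 r=(11,12,9) succ=(1,2,1) retry=(2,0,0)
14. B CAS -> counter=13 r=(11,12,9) succ=(1,3,1) retry=(2,0,0)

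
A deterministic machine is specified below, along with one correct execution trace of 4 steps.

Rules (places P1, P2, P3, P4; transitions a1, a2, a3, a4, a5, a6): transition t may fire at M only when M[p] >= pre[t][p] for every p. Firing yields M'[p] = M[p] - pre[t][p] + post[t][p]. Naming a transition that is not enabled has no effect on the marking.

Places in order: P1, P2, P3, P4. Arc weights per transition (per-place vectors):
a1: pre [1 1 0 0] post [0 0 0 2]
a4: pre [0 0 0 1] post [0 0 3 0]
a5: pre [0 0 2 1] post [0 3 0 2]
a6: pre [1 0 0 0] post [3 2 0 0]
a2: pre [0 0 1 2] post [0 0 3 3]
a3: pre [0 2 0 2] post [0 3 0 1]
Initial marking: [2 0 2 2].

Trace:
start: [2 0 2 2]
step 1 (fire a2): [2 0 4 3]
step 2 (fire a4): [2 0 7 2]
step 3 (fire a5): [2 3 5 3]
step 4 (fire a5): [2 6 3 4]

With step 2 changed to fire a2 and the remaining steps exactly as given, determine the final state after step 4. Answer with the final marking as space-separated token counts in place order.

(re-executing from step 2 with the substitution; state before step 2: [2 0 4 3])
step 2 (fire a2): [2 0 6 4]
step 3 (fire a5): [2 3 4 5]
step 4 (fire a5): [2 6 2 6]

2 6 2 6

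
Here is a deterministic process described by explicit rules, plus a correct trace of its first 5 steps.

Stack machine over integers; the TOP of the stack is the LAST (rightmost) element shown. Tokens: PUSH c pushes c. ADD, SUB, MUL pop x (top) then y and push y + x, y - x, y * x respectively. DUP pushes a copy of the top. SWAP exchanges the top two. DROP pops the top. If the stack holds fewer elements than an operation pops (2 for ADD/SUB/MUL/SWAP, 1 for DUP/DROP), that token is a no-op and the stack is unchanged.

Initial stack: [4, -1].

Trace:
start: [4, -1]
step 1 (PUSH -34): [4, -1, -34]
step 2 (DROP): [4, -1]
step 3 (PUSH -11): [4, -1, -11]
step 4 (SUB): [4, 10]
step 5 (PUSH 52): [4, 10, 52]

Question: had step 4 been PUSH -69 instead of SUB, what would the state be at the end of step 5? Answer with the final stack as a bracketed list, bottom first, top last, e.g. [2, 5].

[4, -1, -11, -69, 52]

(re-executing from step 4 with the substitution; state before step 4: [4, -1, -11])
step 4 (PUSH -69): [4, -1, -11, -69]
step 5 (PUSH 52): [4, -1, -11, -69, 52]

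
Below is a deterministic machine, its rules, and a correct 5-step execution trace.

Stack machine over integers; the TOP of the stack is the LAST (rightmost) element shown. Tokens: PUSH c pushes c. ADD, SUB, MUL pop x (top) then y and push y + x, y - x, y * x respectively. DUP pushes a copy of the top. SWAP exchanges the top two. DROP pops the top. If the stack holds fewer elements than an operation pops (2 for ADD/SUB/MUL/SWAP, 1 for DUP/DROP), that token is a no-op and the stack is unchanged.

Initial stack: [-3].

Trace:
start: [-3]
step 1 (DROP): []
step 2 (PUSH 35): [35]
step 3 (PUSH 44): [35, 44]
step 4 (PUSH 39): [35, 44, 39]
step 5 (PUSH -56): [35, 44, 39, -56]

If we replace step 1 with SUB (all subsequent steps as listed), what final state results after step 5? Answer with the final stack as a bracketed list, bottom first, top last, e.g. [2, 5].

[-3, 35, 44, 39, -56]

(re-executing from step 1 with the substitution; state before step 1: [-3])
step 1 (SUB): [-3]
step 2 (PUSH 35): [-3, 35]
step 3 (PUSH 44): [-3, 35, 44]
step 4 (PUSH 39): [-3, 35, 44, 39]
step 5 (PUSH -56): [-3, 35, 44, 39, -56]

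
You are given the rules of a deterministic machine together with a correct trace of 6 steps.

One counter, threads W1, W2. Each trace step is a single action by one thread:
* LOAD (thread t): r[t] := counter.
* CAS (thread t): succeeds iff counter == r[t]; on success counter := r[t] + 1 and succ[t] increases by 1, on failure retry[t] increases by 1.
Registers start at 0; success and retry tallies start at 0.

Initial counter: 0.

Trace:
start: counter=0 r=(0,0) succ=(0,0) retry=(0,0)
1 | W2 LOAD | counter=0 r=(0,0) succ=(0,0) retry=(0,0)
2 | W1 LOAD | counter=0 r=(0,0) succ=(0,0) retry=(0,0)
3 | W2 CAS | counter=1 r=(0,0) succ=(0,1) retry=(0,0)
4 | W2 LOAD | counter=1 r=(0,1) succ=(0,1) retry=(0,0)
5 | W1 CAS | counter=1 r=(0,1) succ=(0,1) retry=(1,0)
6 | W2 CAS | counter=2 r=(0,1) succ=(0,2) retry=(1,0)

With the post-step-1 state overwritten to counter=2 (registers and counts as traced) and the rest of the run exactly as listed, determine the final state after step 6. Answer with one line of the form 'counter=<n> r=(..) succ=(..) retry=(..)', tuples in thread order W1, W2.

counter=3 r=(2,2) succ=(1,0) retry=(0,2)

state after step 1 := counter=2 r=(0,0) succ=(0,0) retry=(0,0)
2 | W1 LOAD | counter=2 r=(2,0) succ=(0,0) retry=(0,0)
3 | W2 CAS | counter=2 r=(2,0) succ=(0,0) retry=(0,1)
4 | W2 LOAD | counter=2 r=(2,2) succ=(0,0) retry=(0,1)
5 | W1 CAS | counter=3 r=(2,2) succ=(1,0) retry=(0,1)
6 | W2 CAS | counter=3 r=(2,2) succ=(1,0) retry=(0,2)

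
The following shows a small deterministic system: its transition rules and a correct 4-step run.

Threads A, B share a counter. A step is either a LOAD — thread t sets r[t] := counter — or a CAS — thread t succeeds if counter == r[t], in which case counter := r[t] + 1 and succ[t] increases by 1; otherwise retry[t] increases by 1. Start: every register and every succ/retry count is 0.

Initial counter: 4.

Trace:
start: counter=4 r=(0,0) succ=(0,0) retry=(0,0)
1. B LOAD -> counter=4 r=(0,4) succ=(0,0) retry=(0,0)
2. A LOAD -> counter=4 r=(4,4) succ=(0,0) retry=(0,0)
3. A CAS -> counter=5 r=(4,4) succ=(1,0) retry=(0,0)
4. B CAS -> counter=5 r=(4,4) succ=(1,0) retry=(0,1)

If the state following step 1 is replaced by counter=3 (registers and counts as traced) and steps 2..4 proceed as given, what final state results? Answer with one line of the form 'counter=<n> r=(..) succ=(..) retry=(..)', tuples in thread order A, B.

state after step 1 := counter=3 r=(0,4) succ=(0,0) retry=(0,0)
2. A LOAD -> counter=3 r=(3,4) succ=(0,0) retry=(0,0)
3. A CAS -> counter=4 r=(3,4) succ=(1,0) retry=(0,0)
4. B CAS -> counter=5 r=(3,4) succ=(1,1) retry=(0,0)

counter=5 r=(3,4) succ=(1,1) retry=(0,0)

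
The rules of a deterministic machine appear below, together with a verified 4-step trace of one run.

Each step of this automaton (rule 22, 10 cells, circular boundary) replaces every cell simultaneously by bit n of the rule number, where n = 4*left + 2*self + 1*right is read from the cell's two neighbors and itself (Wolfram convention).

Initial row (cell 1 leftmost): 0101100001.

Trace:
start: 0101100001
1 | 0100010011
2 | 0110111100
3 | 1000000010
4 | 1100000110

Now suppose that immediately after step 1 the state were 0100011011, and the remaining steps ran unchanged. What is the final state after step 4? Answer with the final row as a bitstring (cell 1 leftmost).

state after step 1 := 0100011011
2 | 0110100000
3 | 1000110000
4 | 1101001001

1101001001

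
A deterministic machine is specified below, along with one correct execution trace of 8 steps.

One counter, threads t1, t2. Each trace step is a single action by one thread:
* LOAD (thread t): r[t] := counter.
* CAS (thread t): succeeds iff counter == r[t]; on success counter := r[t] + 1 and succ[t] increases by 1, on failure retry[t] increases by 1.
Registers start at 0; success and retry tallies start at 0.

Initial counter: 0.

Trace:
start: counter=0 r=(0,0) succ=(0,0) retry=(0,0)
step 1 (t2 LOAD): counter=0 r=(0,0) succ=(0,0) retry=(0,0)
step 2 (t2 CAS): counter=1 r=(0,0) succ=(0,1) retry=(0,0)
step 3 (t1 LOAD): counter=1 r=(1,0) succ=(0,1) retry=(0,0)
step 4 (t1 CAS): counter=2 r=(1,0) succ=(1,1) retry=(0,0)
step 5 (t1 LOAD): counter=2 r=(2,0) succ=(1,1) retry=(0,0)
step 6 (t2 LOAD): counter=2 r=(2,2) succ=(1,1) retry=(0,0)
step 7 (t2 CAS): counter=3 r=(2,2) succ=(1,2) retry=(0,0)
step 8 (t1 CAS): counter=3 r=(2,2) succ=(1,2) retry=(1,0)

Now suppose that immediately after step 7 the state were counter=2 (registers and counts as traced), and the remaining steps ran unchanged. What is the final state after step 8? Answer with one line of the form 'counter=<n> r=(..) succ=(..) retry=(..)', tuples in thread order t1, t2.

counter=3 r=(2,2) succ=(2,2) retry=(0,0)

state after step 7 := counter=2 r=(2,2) succ=(1,2) retry=(0,0)
step 8 (t1 CAS): counter=3 r=(2,2) succ=(2,2) retry=(0,0)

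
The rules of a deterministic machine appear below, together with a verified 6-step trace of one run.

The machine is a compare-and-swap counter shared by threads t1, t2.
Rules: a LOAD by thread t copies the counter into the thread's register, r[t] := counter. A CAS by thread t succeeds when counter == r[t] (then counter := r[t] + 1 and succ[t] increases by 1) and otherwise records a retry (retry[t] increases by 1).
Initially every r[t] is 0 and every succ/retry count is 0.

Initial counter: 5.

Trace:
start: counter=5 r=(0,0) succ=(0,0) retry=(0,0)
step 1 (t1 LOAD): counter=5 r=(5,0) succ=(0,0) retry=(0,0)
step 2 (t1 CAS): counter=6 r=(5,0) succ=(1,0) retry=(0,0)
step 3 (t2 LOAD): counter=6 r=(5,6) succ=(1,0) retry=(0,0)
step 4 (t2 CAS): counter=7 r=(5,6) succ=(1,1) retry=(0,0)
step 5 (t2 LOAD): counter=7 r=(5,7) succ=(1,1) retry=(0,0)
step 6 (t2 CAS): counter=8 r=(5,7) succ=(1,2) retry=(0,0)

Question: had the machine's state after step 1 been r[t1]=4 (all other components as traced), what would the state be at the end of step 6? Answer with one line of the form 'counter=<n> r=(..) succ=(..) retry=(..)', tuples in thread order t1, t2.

state after step 1 := counter=5 r=(4,0) succ=(0,0) retry=(0,0)
step 2 (t1 CAS): counter=5 r=(4,0) succ=(0,0) retry=(1,0)
step 3 (t2 LOAD): counter=5 r=(4,5) succ=(0,0) retry=(1,0)
step 4 (t2 CAS): counter=6 r=(4,5) succ=(0,1) retry=(1,0)
step 5 (t2 LOAD): counter=6 r=(4,6) succ=(0,1) retry=(1,0)
step 6 (t2 CAS): counter=7 r=(4,6) succ=(0,2) retry=(1,0)

counter=7 r=(4,6) succ=(0,2) retry=(1,0)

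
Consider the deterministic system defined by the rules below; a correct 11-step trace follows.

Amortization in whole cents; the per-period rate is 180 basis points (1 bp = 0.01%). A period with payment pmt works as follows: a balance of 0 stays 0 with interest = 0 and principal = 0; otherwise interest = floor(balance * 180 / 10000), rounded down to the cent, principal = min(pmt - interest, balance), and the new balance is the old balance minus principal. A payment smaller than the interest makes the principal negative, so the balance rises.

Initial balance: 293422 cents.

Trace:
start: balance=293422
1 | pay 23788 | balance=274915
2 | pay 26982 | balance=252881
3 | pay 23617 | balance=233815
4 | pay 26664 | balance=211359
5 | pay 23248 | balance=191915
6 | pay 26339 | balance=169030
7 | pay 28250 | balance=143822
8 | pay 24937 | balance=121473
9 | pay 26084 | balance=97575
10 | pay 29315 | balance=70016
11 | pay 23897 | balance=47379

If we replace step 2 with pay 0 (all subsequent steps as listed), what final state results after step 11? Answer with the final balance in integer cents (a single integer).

79061

(re-executing from step 2 with the substitution; state before step 2: balance=274915)
2 | pay 0 | balance=279863
3 | pay 23617 | balance=261283
4 | pay 26664 | balance=239322
5 | pay 23248 | balance=220381
6 | pay 26339 | balance=198008
7 | pay 28250 | balance=173322
8 | pay 24937 | balance=151504
9 | pay 26084 | balance=128147
10 | pay 29315 | balance=101138
11 | pay 23897 | balance=79061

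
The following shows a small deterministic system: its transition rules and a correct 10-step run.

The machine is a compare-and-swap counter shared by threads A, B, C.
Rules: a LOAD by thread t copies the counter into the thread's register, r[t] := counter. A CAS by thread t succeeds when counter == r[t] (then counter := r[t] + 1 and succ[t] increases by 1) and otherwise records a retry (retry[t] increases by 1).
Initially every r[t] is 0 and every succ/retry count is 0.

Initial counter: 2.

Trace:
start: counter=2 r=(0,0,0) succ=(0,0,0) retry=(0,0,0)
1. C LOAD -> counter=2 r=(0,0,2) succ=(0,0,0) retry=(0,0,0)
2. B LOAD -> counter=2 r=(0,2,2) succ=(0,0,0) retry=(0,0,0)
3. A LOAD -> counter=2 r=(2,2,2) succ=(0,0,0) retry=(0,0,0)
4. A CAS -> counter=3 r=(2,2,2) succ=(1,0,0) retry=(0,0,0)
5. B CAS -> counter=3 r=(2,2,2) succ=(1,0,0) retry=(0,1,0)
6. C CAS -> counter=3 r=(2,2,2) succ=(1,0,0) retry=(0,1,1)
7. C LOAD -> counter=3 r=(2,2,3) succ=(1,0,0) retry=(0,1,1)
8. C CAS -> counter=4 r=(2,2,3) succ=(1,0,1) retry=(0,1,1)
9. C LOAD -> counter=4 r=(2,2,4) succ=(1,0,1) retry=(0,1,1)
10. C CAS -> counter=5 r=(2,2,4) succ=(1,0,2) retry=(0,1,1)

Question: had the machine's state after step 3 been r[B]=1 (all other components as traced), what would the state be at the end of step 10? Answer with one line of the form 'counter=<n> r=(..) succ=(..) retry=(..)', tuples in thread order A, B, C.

state after step 3 := counter=2 r=(2,1,2) succ=(0,0,0) retry=(0,0,0)
4. A CAS -> counter=3 r=(2,1,2) succ=(1,0,0) retry=(0,0,0)
5. B CAS -> counter=3 r=(2,1,2) succ=(1,0,0) retry=(0,1,0)
6. C CAS -> counter=3 r=(2,1,2) succ=(1,0,0) retry=(0,1,1)
7. C LOAD -> counter=3 r=(2,1,3) succ=(1,0,0) retry=(0,1,1)
8. C CAS -> counter=4 r=(2,1,3) succ=(1,0,1) retry=(0,1,1)
9. C LOAD -> counter=4 r=(2,1,4) succ=(1,0,1) retry=(0,1,1)
10. C CAS -> counter=5 r=(2,1,4) succ=(1,0,2) retry=(0,1,1)

counter=5 r=(2,1,4) succ=(1,0,2) retry=(0,1,1)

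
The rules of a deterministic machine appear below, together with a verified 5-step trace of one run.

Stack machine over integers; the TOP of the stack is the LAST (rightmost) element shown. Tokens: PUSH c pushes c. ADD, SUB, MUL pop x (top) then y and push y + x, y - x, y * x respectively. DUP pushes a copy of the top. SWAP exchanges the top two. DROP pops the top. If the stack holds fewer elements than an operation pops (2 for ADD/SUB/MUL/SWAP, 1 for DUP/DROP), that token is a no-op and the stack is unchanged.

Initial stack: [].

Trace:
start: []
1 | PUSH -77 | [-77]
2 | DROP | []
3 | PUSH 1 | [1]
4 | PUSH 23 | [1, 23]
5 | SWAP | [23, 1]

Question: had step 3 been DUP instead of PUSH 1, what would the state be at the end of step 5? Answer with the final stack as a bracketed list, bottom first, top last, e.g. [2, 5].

(re-executing from step 3 with the substitution; state before step 3: [])
3 | DUP | []
4 | PUSH 23 | [23]
5 | SWAP | [23]

[23]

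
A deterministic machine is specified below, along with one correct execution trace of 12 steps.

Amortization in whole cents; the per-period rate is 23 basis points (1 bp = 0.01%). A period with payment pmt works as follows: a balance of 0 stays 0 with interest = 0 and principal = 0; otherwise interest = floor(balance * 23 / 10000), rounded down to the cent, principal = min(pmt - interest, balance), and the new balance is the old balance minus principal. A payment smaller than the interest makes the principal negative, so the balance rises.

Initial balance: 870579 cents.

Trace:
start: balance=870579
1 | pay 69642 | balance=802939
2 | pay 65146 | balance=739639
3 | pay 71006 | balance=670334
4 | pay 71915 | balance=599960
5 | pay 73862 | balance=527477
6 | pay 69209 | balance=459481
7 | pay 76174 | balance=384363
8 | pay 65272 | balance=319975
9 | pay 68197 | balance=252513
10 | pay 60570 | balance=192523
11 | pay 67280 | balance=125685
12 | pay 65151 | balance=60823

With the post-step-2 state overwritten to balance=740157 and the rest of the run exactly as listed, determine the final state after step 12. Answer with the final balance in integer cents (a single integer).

61355

state after step 2 := balance=740157
3 | pay 71006 | balance=670853
4 | pay 71915 | balance=600480
5 | pay 73862 | balance=527999
6 | pay 69209 | balance=460004
7 | pay 76174 | balance=384888
8 | pay 65272 | balance=320501
9 | pay 68197 | balance=253041
10 | pay 60570 | balance=193052
11 | pay 67280 | balance=126216
12 | pay 65151 | balance=61355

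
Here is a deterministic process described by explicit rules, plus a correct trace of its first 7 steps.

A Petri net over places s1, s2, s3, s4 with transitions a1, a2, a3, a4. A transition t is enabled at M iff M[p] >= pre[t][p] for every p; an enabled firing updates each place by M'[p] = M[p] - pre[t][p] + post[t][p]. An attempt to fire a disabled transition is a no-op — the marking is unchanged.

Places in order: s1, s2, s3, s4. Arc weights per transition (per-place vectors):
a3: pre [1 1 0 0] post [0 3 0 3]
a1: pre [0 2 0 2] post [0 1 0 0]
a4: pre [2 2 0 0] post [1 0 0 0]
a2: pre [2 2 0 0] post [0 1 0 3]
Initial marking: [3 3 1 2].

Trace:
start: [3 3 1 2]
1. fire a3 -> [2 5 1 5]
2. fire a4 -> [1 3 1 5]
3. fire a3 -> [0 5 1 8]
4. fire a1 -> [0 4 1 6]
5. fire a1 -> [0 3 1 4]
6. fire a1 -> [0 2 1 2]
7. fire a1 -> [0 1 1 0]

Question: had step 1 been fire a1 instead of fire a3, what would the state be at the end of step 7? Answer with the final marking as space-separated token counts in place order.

(re-executing from step 1 with the substitution; state before step 1: [3 3 1 2])
1. fire a1 -> [3 2 1 0]
2. fire a4 -> [2 0 1 0]
3. fire a3 -> [2 0 1 0]
4. fire a1 -> [2 0 1 0]
5. fire a1 -> [2 0 1 0]
6. fire a1 -> [2 0 1 0]
7. fire a1 -> [2 0 1 0]

2 0 1 0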